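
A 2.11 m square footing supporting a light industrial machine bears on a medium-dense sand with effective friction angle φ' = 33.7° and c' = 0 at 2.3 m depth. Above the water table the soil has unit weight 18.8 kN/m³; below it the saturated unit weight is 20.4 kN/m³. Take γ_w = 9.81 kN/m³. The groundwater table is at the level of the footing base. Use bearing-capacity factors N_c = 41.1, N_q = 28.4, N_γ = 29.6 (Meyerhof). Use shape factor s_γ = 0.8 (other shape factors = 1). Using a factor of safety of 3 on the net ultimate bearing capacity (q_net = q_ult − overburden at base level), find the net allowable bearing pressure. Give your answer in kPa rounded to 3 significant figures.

q = γ·D_f = 18.8 × 2.3 = 43.24 kPa.
For the ½γBN_γ term take γ' = 20.4 − 9.81 = 10.59 kN/m³ (soil below base is submerged).
q·N_q = 43.24 × 28.4 = 1228 kPa
0.5·γ·B·N_γ·s_γ = 0.5 × 10.59 × 2.11 × 29.6 × 0.8 = 264.56 kPa
q_ult = 1228 + 264.56 = 1492.6 kPa.
q_net = 1492.6 − 43.24 = 1449.3 kPa.
q_all(net) = 1449.3 / 3 = 483.11 kPa.

q_all(net) ≈ 483 kPa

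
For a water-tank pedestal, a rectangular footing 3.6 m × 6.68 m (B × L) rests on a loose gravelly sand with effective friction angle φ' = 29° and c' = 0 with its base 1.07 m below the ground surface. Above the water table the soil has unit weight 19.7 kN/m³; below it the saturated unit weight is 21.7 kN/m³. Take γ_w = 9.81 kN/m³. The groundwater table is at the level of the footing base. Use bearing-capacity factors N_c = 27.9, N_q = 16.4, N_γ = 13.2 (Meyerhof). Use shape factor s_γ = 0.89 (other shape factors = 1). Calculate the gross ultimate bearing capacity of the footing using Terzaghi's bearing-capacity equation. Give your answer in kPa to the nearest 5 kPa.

q_ult ≈ 595 kPa

Overburden at base level: q = 19.7 × 1.07 = 21.079 kPa.
Below the base the soil is submerged, so the ½γBN_γ term uses γ' = 21.7 − 9.81 = 11.89 kN/m³.
Surcharge term q·N_q = 21.079 × 16.4 = 345.7 kPa; self-weight term 0.5·γ·B·N_γ·s_γ = 0.5 × 11.89 × 3.6 × 13.2 × 0.89 = 251.43 kPa.
q_ult = 345.7 + 251.43 = 597.13 kPa.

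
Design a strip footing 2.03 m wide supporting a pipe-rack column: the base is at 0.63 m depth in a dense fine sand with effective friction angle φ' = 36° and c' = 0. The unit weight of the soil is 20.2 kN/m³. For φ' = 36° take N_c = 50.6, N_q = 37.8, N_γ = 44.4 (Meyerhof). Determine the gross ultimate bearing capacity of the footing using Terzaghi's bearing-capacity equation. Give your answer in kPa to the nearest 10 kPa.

q_ult ≈ 1390 kPa

Overburden at base level: q = 20.2 × 0.63 = 12.726 kPa.
Surcharge term q·N_q = 12.726 × 37.8 = 481.04 kPa; self-weight term 0.5·γ·B·N_γ = 0.5 × 20.2 × 2.03 × 44.4 = 910.33 kPa.
q_ult = 481.04 + 910.33 = 1391.4 kPa.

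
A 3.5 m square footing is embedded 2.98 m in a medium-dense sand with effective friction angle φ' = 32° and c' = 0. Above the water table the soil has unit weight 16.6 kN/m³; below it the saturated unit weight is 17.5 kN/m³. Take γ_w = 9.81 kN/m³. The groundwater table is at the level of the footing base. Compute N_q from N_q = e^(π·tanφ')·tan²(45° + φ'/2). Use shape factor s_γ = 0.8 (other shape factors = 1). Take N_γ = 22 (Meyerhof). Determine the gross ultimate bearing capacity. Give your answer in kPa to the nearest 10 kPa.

tan32° = 0.6249, so N_q = e^(π×0.6249)·tan²(61°) = 7.121 × 3.255 = 23.18.
q = γ·D_f = 16.6 × 2.98 = 49.468 kPa.
For the ½γBN_γ term take γ' = 17.5 − 9.81 = 7.69 kN/m³ (soil below base is submerged).
q·N_q = 49.468 × 23.177 = 1146.5 kPa
0.5·γ·B·N_γ·s_γ = 0.5 × 7.69 × 3.5 × 22 × 0.8 = 236.85 kPa
q_ult = 1146.5 + 236.85 = 1383.4 kPa.

q_ult ≈ 1380 kPa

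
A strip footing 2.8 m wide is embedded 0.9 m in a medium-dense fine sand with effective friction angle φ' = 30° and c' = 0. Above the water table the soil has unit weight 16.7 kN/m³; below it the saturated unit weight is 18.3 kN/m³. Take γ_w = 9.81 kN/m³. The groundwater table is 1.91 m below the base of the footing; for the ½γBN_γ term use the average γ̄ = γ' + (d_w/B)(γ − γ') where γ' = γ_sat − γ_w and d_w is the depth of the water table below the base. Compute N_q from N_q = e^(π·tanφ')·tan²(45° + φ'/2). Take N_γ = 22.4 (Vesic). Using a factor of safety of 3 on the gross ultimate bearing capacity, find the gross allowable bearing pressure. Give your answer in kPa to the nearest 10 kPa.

N_q = e^(π·tan30°)·tan²(60°) = 18.4.
Overburden at base level: q = 16.7 × 0.9 = 15.03 kPa.
The water table is 1.91 m below the base (< B = 2.8 m), so the ½γBN_γ term uses γ̄ = γ' + (d_w/B)(γ − γ') = 8.49 + (1.91/2.8)(16.7 − 8.49) = 14.09 kN/m³.
Surcharge term q·N_q = 15.03 × 18.401 = 276.57 kPa; self-weight term 0.5·γ·B·N_γ = 0.5 × 14.09 × 2.8 × 22.4 = 441.87 kPa.
q_ult = 276.57 + 441.87 = 718.44 kPa.
q_all = 718.44 / 3 = 239.48 kPa.

q_all ≈ 240 kPa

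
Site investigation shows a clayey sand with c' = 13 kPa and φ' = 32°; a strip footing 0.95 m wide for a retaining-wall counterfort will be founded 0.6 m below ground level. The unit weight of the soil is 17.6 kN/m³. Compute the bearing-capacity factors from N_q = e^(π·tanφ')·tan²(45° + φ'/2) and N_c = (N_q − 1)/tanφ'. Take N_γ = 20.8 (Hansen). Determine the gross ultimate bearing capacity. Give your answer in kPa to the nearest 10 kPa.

q_ult ≈ 880 kPa

tan32° = 0.6249, so N_q = e^(π×0.6249)·tan²(61°) = 7.121 × 3.255 = 23.18.
N_c = (23.18 − 1)/tan32° = 35.49.
Overburden at base level: q = 17.6 × 0.6 = 10.56 kPa.
Cohesion term c·N_c = 13 × 35.49 = 461.37 kPa; surcharge term q·N_q = 10.56 × 23.177 = 244.75 kPa; self-weight term 0.5·γ·B·N_γ = 0.5 × 17.6 × 0.95 × 20.8 = 173.89 kPa.
q_ult = 461.37 + 244.75 + 173.89 = 880.01 kPa.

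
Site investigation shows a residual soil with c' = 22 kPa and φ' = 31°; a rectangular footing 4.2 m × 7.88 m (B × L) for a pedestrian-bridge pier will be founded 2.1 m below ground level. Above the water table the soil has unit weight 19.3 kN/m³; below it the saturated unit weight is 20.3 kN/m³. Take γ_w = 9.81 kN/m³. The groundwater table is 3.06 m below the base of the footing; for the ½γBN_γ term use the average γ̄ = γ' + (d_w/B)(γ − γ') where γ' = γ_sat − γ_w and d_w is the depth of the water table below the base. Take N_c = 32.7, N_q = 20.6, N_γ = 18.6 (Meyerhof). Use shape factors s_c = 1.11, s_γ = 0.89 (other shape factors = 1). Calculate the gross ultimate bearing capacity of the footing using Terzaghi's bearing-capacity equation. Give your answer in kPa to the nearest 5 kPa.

q_ult ≈ 2220 kPa

q = γ·D_f = 19.3 × 2.1 = 40.53 kPa.
γ' = 10.49 kN/m³; averaging over the depth B below the base, γ̄ = γ' + (d_w/B)(γ − γ') = 16.909 kN/m³.
c·N_c·s_c = 22 × 32.7 × 1.11 = 798.53 kPa
q·N_q = 40.53 × 20.6 = 834.92 kPa
0.5·γ·B·N_γ·s_γ = 0.5 × 16.909 × 4.2 × 18.6 × 0.89 = 587.8 kPa
q_ult = 798.53 + 834.92 + 587.8 = 2221.3 kPa.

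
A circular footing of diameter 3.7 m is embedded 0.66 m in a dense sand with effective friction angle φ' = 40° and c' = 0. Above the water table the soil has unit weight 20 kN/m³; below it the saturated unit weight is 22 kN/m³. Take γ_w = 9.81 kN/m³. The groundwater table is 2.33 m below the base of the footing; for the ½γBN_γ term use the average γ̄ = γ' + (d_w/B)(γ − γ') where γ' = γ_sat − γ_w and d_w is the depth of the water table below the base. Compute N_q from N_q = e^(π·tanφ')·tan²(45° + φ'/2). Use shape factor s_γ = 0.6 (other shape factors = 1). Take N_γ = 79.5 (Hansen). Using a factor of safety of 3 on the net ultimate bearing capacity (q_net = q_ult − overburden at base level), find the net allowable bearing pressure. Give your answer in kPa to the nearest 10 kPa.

q_all(net) ≈ 780 kPa

N_q = e^(π·tan40°)·tan²(65°) = 64.2.
Effective surcharge at the founding depth q = γ·D_f = 20 × 0.66 = 13.2 kPa.
With d_w = 2.33 m < B, γ̄ = 12.19 + (2.33/3.7) × (20 − 12.19) = 17.108 kN/m³.
q_ult = q·N_q + 0.5·γ·B·N_γ·s_γ
     = 13.2 × 64.195 + 0.5 × 17.108 × 3.7 × 79.5 × 0.6
     = 847.38 + 1509.7 = 2357.1 kPa.
q_net = 2357.1 − 13.2 = 2343.9 kPa.
q_all(net) = 2343.9 / 3 = 781.3 kPa.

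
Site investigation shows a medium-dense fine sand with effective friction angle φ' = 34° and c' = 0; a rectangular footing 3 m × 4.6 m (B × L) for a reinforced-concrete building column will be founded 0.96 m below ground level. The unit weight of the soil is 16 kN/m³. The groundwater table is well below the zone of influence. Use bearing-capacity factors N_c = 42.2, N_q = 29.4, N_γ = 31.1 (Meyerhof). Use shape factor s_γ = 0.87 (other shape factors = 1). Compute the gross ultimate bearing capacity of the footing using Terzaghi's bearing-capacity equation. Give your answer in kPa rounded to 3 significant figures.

q_ult ≈ 1100 kPa

Overburden at base level: q = 16 × 0.96 = 15.36 kPa.
Surcharge term q·N_q = 15.36 × 29.4 = 451.58 kPa; self-weight term 0.5·γ·B·N_γ·s_γ = 0.5 × 16 × 3 × 31.1 × 0.87 = 649.37 kPa.
q_ult = 451.58 + 649.37 = 1101 kPa.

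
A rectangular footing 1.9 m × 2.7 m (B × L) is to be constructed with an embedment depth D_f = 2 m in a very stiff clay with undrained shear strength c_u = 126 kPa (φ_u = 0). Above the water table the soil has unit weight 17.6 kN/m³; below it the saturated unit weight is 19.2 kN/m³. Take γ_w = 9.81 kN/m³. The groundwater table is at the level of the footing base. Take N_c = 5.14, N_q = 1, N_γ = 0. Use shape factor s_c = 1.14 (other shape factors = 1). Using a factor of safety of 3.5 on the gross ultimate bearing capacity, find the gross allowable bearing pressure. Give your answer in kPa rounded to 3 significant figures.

q_all ≈ 221 kPa

Overburden at base level: q = 17.6 × 2 = 35.2 kPa.
Cohesion term c·N_c·s_c = 126 × 5.14 × 1.14 = 738.31 kPa; surcharge term q·N_q = 35.2 × 1 = 35.2 kPa.
q_ult = 738.31 + 35.2 = 773.51 kPa.
q_all = 773.51 / 3.5 = 221 kPa.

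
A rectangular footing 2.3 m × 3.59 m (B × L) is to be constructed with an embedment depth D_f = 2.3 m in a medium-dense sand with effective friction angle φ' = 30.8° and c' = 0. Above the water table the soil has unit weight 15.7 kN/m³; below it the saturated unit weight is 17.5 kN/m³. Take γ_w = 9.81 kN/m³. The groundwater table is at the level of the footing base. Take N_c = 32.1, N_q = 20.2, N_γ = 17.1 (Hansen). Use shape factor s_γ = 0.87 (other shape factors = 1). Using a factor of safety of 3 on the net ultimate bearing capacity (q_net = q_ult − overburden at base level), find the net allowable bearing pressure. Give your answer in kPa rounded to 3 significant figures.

Overburden at base level: q = 15.7 × 2.3 = 36.11 kPa.
Below the base the soil is submerged, so the ½γBN_γ term uses γ' = 17.5 − 9.81 = 7.69 kN/m³.
Surcharge term q·N_q = 36.11 × 20.2 = 729.42 kPa; self-weight term 0.5·γ·B·N_γ·s_γ = 0.5 × 7.69 × 2.3 × 17.1 × 0.87 = 131.56 kPa.
q_ult = 729.42 + 131.56 = 860.99 kPa.
q_net = 860.99 − 36.11 = 824.88 kPa.
q_all(net) = 824.88 / 3 = 274.96 kPa.

q_all(net) ≈ 275 kPa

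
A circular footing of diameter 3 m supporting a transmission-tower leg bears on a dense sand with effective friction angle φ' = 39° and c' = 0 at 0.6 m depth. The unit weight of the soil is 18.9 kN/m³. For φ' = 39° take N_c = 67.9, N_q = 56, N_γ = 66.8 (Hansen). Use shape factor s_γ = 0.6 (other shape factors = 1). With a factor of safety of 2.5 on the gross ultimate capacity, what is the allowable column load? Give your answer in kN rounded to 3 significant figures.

Effective surcharge at the founding depth q = γ·D_f = 18.9 × 0.6 = 11.34 kPa.
q_ult = q·N_q + 0.5·γ·B·N_γ·s_γ
     = 11.34 × 56 + 0.5 × 18.9 × 3 × 66.8 × 0.6
     = 635.04 + 1136.3 = 1771.3 kPa.
Gross allowable pressure q_all = 1771.3 / 2.5 = 708.52 kPa.
Footing area = 7.0686 m², so allowable column load = 708.52 × 7.0686 = 5008.3 kN.

P_all ≈ 5010 kN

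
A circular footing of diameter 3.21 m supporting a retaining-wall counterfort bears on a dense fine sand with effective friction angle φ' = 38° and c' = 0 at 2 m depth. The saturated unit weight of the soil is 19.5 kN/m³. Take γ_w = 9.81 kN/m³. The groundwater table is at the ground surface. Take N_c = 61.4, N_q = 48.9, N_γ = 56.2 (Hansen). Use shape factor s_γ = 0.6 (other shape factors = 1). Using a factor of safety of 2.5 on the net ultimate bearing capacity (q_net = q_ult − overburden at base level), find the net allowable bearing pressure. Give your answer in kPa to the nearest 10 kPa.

q_all(net) ≈ 580 kPa

With the water table at the surface the whole profile is submerged: γ' = 19.5 − 9.81 = 9.69 kN/m³, so q = γ'·D_f = 19.38 kPa; the same γ' applies in the ½γBN_γ term.
q_ult = q·N_q + 0.5·γ·B·N_γ·s_γ
     = 19.38 × 48.9 + 0.5 × 9.69 × 3.21 × 56.2 × 0.6
     = 947.68 + 524.43 = 1472.1 kPa.
q_net = 1472.1 − 19.38 = 1452.7 kPa.
q_all(net) = 1452.7 / 2.5 = 581.09 kPa.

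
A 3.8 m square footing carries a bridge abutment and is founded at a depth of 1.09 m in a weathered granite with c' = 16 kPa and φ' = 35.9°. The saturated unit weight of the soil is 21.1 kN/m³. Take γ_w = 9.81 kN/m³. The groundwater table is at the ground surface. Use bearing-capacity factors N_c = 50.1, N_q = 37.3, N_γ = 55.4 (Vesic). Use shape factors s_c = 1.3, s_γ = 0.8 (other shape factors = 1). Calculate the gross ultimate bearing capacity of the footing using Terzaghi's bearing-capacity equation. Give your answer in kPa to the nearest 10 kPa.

Water table at ground surface, so effective unit weight γ' = 21.1 − 9.81 = 11.29 kN/m³ is used throughout; overburden q = 11.29 × 1.09 = 12.306 kPa; the same γ' applies in the ½γBN_γ term.
Cohesion term c·N_c·s_c = 16 × 50.1 × 1.3 = 1042.1 kPa; surcharge term q·N_q = 12.306 × 37.3 = 459.02 kPa; self-weight term 0.5·γ·B·N_γ·s_γ = 0.5 × 11.29 × 3.8 × 55.4 × 0.8 = 950.71 kPa.
q_ult = 1042.1 + 459.02 + 950.71 = 2451.8 kPa.

q_ult ≈ 2450 kPa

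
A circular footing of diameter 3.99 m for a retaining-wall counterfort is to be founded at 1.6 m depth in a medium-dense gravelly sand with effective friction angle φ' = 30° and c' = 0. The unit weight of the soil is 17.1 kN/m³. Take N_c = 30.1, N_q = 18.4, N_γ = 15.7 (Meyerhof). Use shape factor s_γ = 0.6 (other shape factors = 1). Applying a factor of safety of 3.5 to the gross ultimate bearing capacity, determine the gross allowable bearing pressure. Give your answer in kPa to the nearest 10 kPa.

Overburden at base level: q = 17.1 × 1.6 = 27.36 kPa.
Surcharge term q·N_q = 27.36 × 18.4 = 503.42 kPa; self-weight term 0.5·γ·B·N_γ·s_γ = 0.5 × 17.1 × 3.99 × 15.7 × 0.6 = 321.36 kPa.
q_ult = 503.42 + 321.36 = 824.78 kPa.
q_all = q_ult / FS = 824.78 / 3.5 = 235.65 kPa.

q_all ≈ 240 kPa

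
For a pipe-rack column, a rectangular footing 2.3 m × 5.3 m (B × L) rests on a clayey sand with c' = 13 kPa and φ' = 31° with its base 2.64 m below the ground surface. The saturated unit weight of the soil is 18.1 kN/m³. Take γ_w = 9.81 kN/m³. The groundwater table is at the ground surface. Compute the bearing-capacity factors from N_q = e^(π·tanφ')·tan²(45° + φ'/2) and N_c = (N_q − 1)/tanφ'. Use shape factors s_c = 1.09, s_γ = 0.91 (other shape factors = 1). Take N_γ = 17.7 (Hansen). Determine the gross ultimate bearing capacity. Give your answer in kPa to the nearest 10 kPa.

tan31° = 0.6009, so N_q = e^(π×0.6009)·tan²(60.5°) = 6.604 × 3.124 = 20.63.
N_c = (20.63 − 1)/tan31° = 32.67.
With the water table at the surface the whole profile is submerged: γ' = 18.1 − 9.81 = 8.29 kN/m³, so q = γ'·D_f = 21.886 kPa; the same γ' applies in the ½γBN_γ term.
q_ult = c·N_c·s_c + q·N_q + 0.5·γ·B·N_γ·s_γ
     = 13 × 32.671 × 1.09 + 21.886 × 20.631 + 0.5 × 8.29 × 2.3 × 17.7 × 0.91
     = 462.95 + 451.52 + 153.56 = 1068 kPa.

q_ult ≈ 1070 kPa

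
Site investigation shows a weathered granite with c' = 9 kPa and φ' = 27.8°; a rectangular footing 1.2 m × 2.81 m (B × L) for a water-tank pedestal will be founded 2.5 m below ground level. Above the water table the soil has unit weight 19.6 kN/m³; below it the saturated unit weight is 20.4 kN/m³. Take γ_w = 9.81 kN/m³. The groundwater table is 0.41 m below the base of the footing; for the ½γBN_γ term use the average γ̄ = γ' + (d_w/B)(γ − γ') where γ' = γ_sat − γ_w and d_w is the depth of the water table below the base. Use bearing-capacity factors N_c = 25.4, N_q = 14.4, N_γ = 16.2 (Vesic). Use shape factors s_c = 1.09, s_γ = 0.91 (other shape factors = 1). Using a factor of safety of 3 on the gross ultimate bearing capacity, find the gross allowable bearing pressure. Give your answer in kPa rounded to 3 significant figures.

q_all ≈ 359 kPa

q = γ·D_f = 19.6 × 2.5 = 49 kPa.
γ' = 10.59 kN/m³; averaging over the depth B below the base, γ̄ = γ' + (d_w/B)(γ − γ') = 13.668 kN/m³.
c·N_c·s_c = 9 × 25.4 × 1.09 = 249.17 kPa
q·N_q = 49 × 14.4 = 705.6 kPa
0.5·γ·B·N_γ·s_γ = 0.5 × 13.668 × 1.2 × 16.2 × 0.91 = 120.9 kPa
q_ult = 249.17 + 705.6 + 120.9 = 1075.7 kPa.
q_all = 1075.7 / 3 = 358.56 kPa.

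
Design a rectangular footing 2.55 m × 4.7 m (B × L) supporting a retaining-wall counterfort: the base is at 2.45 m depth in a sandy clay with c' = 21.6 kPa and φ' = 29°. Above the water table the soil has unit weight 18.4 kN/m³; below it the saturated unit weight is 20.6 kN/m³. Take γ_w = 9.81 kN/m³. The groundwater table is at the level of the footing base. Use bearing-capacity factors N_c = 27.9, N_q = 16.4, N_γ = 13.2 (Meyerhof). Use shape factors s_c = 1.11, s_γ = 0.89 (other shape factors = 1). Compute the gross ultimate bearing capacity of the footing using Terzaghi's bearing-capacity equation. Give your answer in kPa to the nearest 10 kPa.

q_ult ≈ 1570 kPa

Effective surcharge at the founding depth q = γ·D_f = 18.4 × 2.45 = 45.08 kPa.
The water table coincides with the base, so in the self-weight term γ → γ' = 10.79 kN/m³.
q_ult = c·N_c·s_c + q·N_q + 0.5·γ·B·N_γ·s_γ
     = 21.6 × 27.9 × 1.11 + 45.08 × 16.4 + 0.5 × 10.79 × 2.55 × 13.2 × 0.89
     = 668.93 + 739.31 + 161.62 = 1569.9 kPa.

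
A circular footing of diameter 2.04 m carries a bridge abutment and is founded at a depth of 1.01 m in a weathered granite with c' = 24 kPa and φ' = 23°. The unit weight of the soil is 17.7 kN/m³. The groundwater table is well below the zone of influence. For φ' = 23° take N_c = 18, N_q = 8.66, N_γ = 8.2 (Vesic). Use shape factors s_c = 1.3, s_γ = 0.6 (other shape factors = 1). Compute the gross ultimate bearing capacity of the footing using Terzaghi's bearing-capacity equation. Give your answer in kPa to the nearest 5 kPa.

q_ult ≈ 805 kPa

Overburden at base level: q = 17.7 × 1.01 = 17.877 kPa.
Cohesion term c·N_c·s_c = 24 × 18 × 1.3 = 561.6 kPa; surcharge term q·N_q = 17.877 × 8.66 = 154.81 kPa; self-weight term 0.5·γ·B·N_γ·s_γ = 0.5 × 17.7 × 2.04 × 8.2 × 0.6 = 88.826 kPa.
q_ult = 561.6 + 154.81 + 88.826 = 805.24 kPa.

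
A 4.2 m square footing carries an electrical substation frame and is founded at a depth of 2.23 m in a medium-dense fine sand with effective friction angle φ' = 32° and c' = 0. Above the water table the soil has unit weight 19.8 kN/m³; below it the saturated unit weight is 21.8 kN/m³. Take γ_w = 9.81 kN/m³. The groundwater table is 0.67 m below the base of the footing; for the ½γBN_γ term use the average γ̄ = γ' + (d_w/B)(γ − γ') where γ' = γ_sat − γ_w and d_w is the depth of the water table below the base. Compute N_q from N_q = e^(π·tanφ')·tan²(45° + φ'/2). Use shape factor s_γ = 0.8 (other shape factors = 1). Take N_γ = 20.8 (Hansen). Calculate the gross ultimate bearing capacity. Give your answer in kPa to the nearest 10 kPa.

q_ult ≈ 1490 kPa

tan32° = 0.6249, so N_q = e^(π×0.6249)·tan²(61°) = 7.121 × 3.255 = 23.18.
Overburden at base level: q = 19.8 × 2.23 = 44.154 kPa.
The water table is 0.67 m below the base (< B = 4.2 m), so the ½γBN_γ term uses γ̄ = γ' + (d_w/B)(γ − γ') = 11.99 + (0.67/4.2)(19.8 − 11.99) = 13.236 kN/m³.
Surcharge term q·N_q = 44.154 × 23.177 = 1023.3 kPa; self-weight term 0.5·γ·B·N_γ·s_γ = 0.5 × 13.236 × 4.2 × 20.8 × 0.8 = 462.51 kPa.
q_ult = 1023.3 + 462.51 = 1485.9 kPa.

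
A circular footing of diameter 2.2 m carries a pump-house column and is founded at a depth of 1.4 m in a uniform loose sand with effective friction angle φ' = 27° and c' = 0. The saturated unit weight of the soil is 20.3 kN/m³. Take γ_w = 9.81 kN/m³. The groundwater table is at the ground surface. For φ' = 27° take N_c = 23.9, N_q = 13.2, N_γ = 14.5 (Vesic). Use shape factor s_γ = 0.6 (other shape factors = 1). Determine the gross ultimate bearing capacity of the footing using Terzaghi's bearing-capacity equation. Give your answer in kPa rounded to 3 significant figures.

Water table at ground surface, so effective unit weight γ' = 20.3 − 9.81 = 10.49 kN/m³ is used throughout; overburden q = 10.49 × 1.4 = 14.686 kPa; the same γ' applies in the ½γBN_γ term.
Surcharge term q·N_q = 14.686 × 13.2 = 193.86 kPa; self-weight term 0.5·γ·B·N_γ·s_γ = 0.5 × 10.49 × 2.2 × 14.5 × 0.6 = 100.39 kPa.
q_ult = 193.86 + 100.39 = 294.24 kPa.

q_ult ≈ 294 kPa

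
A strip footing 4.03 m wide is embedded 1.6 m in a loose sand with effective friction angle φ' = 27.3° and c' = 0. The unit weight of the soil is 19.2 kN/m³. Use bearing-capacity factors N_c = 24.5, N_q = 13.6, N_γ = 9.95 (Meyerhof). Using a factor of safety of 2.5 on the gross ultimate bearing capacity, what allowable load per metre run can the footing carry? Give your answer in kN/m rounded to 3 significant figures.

≈ 1290 kN/m

q = γ·D_f = 19.2 × 1.6 = 30.72 kPa.
q·N_q = 30.72 × 13.6 = 417.79 kPa
0.5·γ·B·N_γ = 0.5 × 19.2 × 4.03 × 9.95 = 384.95 kPa
q_ult = 417.79 + 384.95 = 802.74 kPa.
Gross allowable pressure q_all = 802.74 / 2.5 = 321.1 kPa.
Allowable wall load = q_all × B = 321.1 × 4.03 = 1294 kN per metre run.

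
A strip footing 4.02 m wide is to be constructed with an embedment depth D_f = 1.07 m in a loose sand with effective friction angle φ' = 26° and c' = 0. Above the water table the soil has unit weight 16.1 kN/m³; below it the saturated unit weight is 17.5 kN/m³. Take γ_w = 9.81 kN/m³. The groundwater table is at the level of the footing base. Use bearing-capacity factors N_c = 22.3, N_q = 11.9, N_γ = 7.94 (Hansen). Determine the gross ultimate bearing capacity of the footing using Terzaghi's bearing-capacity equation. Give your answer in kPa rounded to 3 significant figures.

Effective surcharge at the founding depth q = γ·D_f = 16.1 × 1.07 = 17.227 kPa.
The water table coincides with the base, so in the self-weight term γ → γ' = 7.69 kN/m³.
q_ult = q·N_q + 0.5·γ·B·N_γ
     = 17.227 × 11.9 + 0.5 × 7.69 × 4.02 × 7.94
     = 205 + 122.73 = 327.73 kPa.

q_ult ≈ 328 kPa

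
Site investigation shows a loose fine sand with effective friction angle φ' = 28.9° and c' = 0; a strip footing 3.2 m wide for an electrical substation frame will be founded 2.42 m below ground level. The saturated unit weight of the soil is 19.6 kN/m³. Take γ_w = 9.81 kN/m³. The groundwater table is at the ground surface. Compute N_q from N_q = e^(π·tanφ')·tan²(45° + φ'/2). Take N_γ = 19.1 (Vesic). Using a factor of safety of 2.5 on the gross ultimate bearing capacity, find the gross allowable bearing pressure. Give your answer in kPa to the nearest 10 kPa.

N_q = e^(π·tan28.9°)·tan²(59.45°) = 16.26.
γ' = 19.6 − 9.81 = 9.79 kN/m³ (submerged throughout). q = 9.79 × 2.42 = 23.692 kPa; the same γ' applies in the ½γBN_γ term.
q·N_q = 23.692 × 16.261 = 385.25 kPa
0.5·γ·B·N_γ = 0.5 × 9.79 × 3.2 × 19.1 = 299.18 kPa
q_ult = 385.25 + 299.18 = 684.43 kPa.
q_all = 684.43 / 2.5 = 273.77 kPa.

q_all ≈ 270 kPa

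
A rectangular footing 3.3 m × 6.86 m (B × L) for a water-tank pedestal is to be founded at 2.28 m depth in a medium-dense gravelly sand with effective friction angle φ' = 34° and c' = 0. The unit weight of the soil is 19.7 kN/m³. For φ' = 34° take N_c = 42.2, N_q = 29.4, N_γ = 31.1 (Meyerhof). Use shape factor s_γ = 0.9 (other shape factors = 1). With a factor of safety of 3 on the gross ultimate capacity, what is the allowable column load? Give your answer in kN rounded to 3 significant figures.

Effective surcharge at the founding depth q = γ·D_f = 19.7 × 2.28 = 44.916 kPa.
q_ult = q·N_q + 0.5·γ·B·N_γ·s_γ
     = 44.916 × 29.4 + 0.5 × 19.7 × 3.3 × 31.1 × 0.9
     = 1320.5 + 909.81 = 2230.3 kPa.
Gross allowable pressure q_all = 2230.3 / 3 = 743.45 kPa.
Footing area = 22.638 m², so allowable column load = 743.45 × 22.638 = 16830 kN.

P_all ≈ 16800 kN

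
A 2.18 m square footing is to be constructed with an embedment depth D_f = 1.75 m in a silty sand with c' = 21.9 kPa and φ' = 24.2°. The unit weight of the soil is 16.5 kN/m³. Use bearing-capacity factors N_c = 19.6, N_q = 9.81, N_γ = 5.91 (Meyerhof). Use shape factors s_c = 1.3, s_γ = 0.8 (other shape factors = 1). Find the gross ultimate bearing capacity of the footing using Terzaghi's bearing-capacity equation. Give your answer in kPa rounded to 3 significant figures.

q_ult ≈ 926 kPa

Effective surcharge at the founding depth q = γ·D_f = 16.5 × 1.75 = 28.875 kPa.
q_ult = c·N_c·s_c + q·N_q + 0.5·γ·B·N_γ·s_γ
     = 21.9 × 19.6 × 1.3 + 28.875 × 9.81 + 0.5 × 16.5 × 2.18 × 5.91 × 0.8
     = 558.01 + 283.26 + 85.033 = 926.31 kPa.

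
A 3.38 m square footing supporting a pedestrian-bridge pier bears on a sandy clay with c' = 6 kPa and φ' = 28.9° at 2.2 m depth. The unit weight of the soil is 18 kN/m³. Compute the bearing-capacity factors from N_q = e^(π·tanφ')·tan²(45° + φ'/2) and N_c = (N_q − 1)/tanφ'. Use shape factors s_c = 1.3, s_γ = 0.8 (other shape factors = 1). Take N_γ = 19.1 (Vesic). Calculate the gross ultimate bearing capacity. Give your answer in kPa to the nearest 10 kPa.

tan28.9° = 0.552, so N_q = e^(π×0.552)·tan²(59.45°) = 5.665 × 2.871 = 16.26.
N_c = (16.26 − 1)/tan28.9° = 27.65.
q = γ·D_f = 18 × 2.2 = 39.6 kPa.
c·N_c·s_c = 6 × 27.645 × 1.3 = 215.63 kPa
q·N_q = 39.6 × 16.261 = 643.93 kPa
0.5·γ·B·N_γ·s_γ = 0.5 × 18 × 3.38 × 19.1 × 0.8 = 464.82 kPa
q_ult = 215.63 + 643.93 + 464.82 = 1324.4 kPa.

q_ult ≈ 1320 kPa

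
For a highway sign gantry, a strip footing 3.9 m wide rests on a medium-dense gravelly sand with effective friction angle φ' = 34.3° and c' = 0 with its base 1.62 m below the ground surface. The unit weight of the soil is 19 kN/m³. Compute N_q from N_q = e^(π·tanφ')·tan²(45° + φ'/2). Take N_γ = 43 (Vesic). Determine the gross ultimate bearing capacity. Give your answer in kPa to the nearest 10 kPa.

tan34.3° = 0.6822, so N_q = e^(π×0.6822)·tan²(62.15°) = 8.525 × 3.582 = 30.54.
q = γ·D_f = 19 × 1.62 = 30.78 kPa.
q·N_q = 30.78 × 30.539 = 940 kPa
0.5·γ·B·N_γ = 0.5 × 19 × 3.9 × 43 = 1593.1 kPa
q_ult = 940 + 1593.1 = 2533.2 kPa.

q_ult ≈ 2530 kPa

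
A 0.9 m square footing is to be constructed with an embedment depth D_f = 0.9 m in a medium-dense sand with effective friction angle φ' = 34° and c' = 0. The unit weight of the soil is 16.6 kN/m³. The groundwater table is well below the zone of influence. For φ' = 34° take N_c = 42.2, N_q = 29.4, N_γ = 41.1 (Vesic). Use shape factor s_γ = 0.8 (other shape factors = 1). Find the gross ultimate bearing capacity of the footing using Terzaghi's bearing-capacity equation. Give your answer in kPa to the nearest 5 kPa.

q_ult ≈ 685 kPa

q = γ·D_f = 16.6 × 0.9 = 14.94 kPa.
q·N_q = 14.94 × 29.4 = 439.24 kPa
0.5·γ·B·N_γ·s_γ = 0.5 × 16.6 × 0.9 × 41.1 × 0.8 = 245.61 kPa
q_ult = 439.24 + 245.61 = 684.85 kPa.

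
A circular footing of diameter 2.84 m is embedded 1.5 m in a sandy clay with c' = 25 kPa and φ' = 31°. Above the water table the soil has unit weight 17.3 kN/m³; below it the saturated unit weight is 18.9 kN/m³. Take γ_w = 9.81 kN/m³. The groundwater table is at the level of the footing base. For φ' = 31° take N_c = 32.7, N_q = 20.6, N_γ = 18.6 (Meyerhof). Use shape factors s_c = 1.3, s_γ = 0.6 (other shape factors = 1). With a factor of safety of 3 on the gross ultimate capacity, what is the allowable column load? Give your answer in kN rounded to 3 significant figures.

P_all ≈ 3680 kN

Effective surcharge at the founding depth q = γ·D_f = 17.3 × 1.5 = 25.95 kPa.
The water table coincides with the base, so in the self-weight term γ → γ' = 9.09 kN/m³.
q_ult = c·N_c·s_c + q·N_q + 0.5·γ·B·N_γ·s_γ
     = 25 × 32.7 × 1.3 + 25.95 × 20.6 + 0.5 × 9.09 × 2.84 × 18.6 × 0.6
     = 1062.8 + 534.57 + 144.05 = 1741.4 kPa.
Gross allowable pressure q_all = 1741.4 / 3 = 580.46 kPa.
Footing area = 6.3347 m², so allowable column load = 580.46 × 6.3347 = 3677 kN.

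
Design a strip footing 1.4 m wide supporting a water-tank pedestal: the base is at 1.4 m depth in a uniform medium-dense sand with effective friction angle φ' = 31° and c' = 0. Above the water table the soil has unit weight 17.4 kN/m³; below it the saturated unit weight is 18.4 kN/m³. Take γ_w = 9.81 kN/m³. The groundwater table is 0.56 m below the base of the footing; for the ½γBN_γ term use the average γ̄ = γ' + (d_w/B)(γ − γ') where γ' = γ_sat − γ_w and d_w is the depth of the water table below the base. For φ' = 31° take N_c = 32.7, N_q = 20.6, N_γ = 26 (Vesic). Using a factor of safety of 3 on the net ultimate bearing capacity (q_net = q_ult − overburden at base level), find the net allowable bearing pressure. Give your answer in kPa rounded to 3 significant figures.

Overburden at base level: q = 17.4 × 1.4 = 24.36 kPa.
The water table is 0.56 m below the base (< B = 1.4 m), so the ½γBN_γ term uses γ̄ = γ' + (d_w/B)(γ − γ') = 8.59 + (0.56/1.4)(17.4 − 8.59) = 12.114 kN/m³.
Surcharge term q·N_q = 24.36 × 20.6 = 501.82 kPa; self-weight term 0.5·γ·B·N_γ = 0.5 × 12.114 × 1.4 × 26 = 220.47 kPa.
q_ult = 501.82 + 220.47 = 722.29 kPa.
q_net = 722.29 − 24.36 = 697.93 kPa.
q_all(net) = 697.93 / 3 = 232.64 kPa.

q_all(net) ≈ 233 kPa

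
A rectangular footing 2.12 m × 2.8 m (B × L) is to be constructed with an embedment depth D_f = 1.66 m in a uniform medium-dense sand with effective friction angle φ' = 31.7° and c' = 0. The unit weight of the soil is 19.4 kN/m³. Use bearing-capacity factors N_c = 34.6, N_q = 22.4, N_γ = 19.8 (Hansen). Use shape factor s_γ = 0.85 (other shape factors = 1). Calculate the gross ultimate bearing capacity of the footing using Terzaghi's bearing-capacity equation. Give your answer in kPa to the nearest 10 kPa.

Overburden at base level: q = 19.4 × 1.66 = 32.204 kPa.
Surcharge term q·N_q = 32.204 × 22.4 = 721.37 kPa; self-weight term 0.5·γ·B·N_γ·s_γ = 0.5 × 19.4 × 2.12 × 19.8 × 0.85 = 346.09 kPa.
q_ult = 721.37 + 346.09 = 1067.5 kPa.

q_ult ≈ 1070 kPa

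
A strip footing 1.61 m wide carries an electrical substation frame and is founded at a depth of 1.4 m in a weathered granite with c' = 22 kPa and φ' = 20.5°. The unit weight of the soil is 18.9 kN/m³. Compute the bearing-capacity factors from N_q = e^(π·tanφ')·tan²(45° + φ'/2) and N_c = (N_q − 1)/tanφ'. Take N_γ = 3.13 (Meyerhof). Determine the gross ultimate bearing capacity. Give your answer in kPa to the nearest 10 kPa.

tan20.5° = 0.3739, so N_q = e^(π×0.3739)·tan²(55.25°) = 3.237 × 2.078 = 6.73.
N_c = (6.73 − 1)/tan20.5° = 15.31.
Overburden at base level: q = 18.9 × 1.4 = 26.46 kPa.
Cohesion term c·N_c = 22 × 15.314 = 336.92 kPa; surcharge term q·N_q = 26.46 × 6.7258 = 177.97 kPa; self-weight term 0.5·γ·B·N_γ = 0.5 × 18.9 × 1.61 × 3.13 = 47.621 kPa.
q_ult = 336.92 + 177.97 + 47.621 = 562.5 kPa.

q_ult ≈ 560 kPa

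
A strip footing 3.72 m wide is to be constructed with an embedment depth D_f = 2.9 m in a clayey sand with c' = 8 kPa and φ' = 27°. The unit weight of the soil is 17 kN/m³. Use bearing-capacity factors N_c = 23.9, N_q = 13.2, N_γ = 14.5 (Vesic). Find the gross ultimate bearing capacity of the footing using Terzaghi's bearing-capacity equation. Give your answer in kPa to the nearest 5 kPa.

Overburden at base level: q = 17 × 2.9 = 49.3 kPa.
Cohesion term c·N_c = 8 × 23.9 = 191.2 kPa; surcharge term q·N_q = 49.3 × 13.2 = 650.76 kPa; self-weight term 0.5·γ·B·N_γ = 0.5 × 17 × 3.72 × 14.5 = 458.49 kPa.
q_ult = 191.2 + 650.76 + 458.49 = 1300.4 kPa.

q_ult ≈ 1300 kPa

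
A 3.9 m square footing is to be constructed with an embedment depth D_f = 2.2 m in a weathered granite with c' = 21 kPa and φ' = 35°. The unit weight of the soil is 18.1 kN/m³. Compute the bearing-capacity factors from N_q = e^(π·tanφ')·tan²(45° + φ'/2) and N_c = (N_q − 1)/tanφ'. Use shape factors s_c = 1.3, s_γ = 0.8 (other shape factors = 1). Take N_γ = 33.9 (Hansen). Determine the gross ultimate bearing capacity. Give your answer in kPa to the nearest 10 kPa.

tan35° = 0.7002, so N_q = e^(π×0.7002)·tan²(62.5°) = 9.023 × 3.69 = 33.3.
N_c = (33.3 − 1)/tan35° = 46.12.
q = γ·D_f = 18.1 × 2.2 = 39.82 kPa.
c·N_c·s_c = 21 × 46.124 × 1.3 = 1259.2 kPa
q·N_q = 39.82 × 33.296 = 1325.9 kPa
0.5·γ·B·N_γ·s_γ = 0.5 × 18.1 × 3.9 × 33.9 × 0.8 = 957.2 kPa
q_ult = 1259.2 + 1325.9 + 957.2 = 3542.2 kPa.

q_ult ≈ 3540 kPa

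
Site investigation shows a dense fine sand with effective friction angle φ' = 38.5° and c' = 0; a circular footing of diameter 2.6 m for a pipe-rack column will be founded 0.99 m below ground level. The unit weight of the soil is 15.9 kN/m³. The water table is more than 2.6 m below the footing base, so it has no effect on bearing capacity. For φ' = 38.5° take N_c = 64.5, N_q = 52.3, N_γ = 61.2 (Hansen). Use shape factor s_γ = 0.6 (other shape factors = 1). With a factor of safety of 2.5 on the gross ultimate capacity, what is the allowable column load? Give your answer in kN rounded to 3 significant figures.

Overburden at base level: q = 15.9 × 0.99 = 15.741 kPa.
Surcharge term q·N_q = 15.741 × 52.3 = 823.25 kPa; self-weight term 0.5·γ·B·N_γ·s_γ = 0.5 × 15.9 × 2.6 × 61.2 × 0.6 = 759 kPa.
q_ult = 823.25 + 759 = 1582.3 kPa.
Gross allowable pressure q_all = 1582.3 / 2.5 = 632.9 kPa.
Footing area = 5.3093 m², so allowable column load = 632.9 × 5.3093 = 3360.3 kN.

P_all ≈ 3360 kN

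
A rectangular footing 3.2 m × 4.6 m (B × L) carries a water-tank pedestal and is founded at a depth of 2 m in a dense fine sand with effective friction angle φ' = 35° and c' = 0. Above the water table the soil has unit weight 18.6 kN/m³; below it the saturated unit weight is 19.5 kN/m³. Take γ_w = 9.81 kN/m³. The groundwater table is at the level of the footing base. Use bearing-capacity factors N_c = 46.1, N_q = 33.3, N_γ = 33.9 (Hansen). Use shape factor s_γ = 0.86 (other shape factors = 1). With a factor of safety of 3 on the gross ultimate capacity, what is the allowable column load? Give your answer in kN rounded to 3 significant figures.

P_all ≈ 8300 kN

Effective surcharge at the founding depth q = γ·D_f = 18.6 × 2 = 37.2 kPa.
The water table coincides with the base, so in the self-weight term γ → γ' = 9.69 kN/m³.
q_ult = q·N_q + 0.5·γ·B·N_γ·s_γ
     = 37.2 × 33.3 + 0.5 × 9.69 × 3.2 × 33.9 × 0.86
     = 1238.8 + 452 = 1690.8 kPa.
Gross allowable pressure q_all = 1690.8 / 3 = 563.59 kPa.
Footing area = 14.72 m², so allowable column load = 563.59 × 14.72 = 8296 kN.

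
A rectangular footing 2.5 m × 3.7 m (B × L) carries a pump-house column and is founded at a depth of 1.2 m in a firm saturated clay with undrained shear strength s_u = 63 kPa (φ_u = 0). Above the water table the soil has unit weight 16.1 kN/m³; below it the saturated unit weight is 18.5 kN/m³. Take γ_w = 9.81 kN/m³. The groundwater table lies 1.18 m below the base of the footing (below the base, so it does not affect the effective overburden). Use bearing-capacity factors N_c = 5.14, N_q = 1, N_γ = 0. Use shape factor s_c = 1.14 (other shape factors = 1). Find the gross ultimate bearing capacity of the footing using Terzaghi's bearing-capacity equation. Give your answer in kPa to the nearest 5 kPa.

q_ult ≈ 390 kPa

Overburden at base level: q = 16.1 × 1.2 = 19.32 kPa.
Cohesion term c·N_c·s_c = 63 × 5.14 × 1.14 = 369.15 kPa; surcharge term q·N_q = 19.32 × 1 = 19.32 kPa.
q_ult = 369.15 + 19.32 = 388.47 kPa.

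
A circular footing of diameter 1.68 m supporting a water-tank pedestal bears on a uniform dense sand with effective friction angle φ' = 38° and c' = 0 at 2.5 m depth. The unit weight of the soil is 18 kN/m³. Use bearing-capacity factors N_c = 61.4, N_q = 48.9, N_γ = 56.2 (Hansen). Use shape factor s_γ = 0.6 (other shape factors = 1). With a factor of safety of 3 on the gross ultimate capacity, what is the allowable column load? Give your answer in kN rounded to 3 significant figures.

P_all ≈ 2000 kN

Effective surcharge at the founding depth q = γ·D_f = 18 × 2.5 = 45 kPa.
q_ult = q·N_q + 0.5·γ·B·N_γ·s_γ
     = 45 × 48.9 + 0.5 × 18 × 1.68 × 56.2 × 0.6
     = 2200.5 + 509.85 = 2710.3 kPa.
Gross allowable pressure q_all = 2710.3 / 3 = 903.45 kPa.
Footing area = 2.2167 m², so allowable column load = 903.45 × 2.2167 = 2002.7 kN.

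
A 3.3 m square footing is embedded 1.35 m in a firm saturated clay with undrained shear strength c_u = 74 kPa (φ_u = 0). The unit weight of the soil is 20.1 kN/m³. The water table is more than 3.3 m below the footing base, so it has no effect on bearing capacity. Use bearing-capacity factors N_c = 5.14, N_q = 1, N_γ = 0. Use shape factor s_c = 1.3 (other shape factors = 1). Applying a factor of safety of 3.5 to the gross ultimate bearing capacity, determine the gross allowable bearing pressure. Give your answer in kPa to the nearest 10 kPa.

Overburden at base level: q = 20.1 × 1.35 = 27.135 kPa.
Cohesion term c·N_c·s_c = 74 × 5.14 × 1.3 = 494.47 kPa; surcharge term q·N_q = 27.135 × 1 = 27.135 kPa.
q_ult = 494.47 + 27.135 = 521.6 kPa.
q_all = q_ult / FS = 521.6 / 3.5 = 149.03 kPa.

q_all ≈ 150 kPa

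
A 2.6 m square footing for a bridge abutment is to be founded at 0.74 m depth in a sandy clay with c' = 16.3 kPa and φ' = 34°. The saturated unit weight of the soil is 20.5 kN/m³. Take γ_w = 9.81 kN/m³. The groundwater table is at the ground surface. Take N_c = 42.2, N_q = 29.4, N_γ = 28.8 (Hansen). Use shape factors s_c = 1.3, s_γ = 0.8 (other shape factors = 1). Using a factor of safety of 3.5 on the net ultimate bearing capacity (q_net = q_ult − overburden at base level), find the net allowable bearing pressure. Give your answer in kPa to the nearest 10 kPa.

q_all(net) ≈ 410 kPa

γ' = 20.5 − 9.81 = 10.69 kN/m³ (submerged throughout). q = 10.69 × 0.74 = 7.9106 kPa; the same γ' applies in the ½γBN_γ term.
c·N_c·s_c = 16.3 × 42.2 × 1.3 = 894.22 kPa
q·N_q = 7.9106 × 29.4 = 232.57 kPa
0.5·γ·B·N_γ·s_γ = 0.5 × 10.69 × 2.6 × 28.8 × 0.8 = 320.19 kPa
q_ult = 894.22 + 232.57 + 320.19 = 1447 kPa.
q_net = 1447 − 7.9106 = 1439.1 kPa.
q_all(net) = 1439.1 / 3.5 = 411.16 kPa.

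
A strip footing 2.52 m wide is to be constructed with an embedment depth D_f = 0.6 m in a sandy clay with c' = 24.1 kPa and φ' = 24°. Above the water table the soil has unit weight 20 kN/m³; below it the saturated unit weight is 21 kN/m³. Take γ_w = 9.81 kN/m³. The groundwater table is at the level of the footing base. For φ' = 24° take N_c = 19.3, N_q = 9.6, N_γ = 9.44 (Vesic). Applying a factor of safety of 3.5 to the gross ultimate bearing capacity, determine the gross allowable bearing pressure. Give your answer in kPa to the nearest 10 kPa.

Overburden at base level: q = 20 × 0.6 = 12 kPa.
Below the base the soil is submerged, so the ½γBN_γ term uses γ' = 21 − 9.81 = 11.19 kN/m³.
Cohesion term c·N_c = 24.1 × 19.3 = 465.13 kPa; surcharge term q·N_q = 12 × 9.6 = 115.2 kPa; self-weight term 0.5·γ·B·N_γ = 0.5 × 11.19 × 2.52 × 9.44 = 133.1 kPa.
q_ult = 465.13 + 115.2 + 133.1 = 713.43 kPa.
q_all = q_ult / FS = 713.43 / 3.5 = 203.84 kPa.

q_all ≈ 200 kPa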